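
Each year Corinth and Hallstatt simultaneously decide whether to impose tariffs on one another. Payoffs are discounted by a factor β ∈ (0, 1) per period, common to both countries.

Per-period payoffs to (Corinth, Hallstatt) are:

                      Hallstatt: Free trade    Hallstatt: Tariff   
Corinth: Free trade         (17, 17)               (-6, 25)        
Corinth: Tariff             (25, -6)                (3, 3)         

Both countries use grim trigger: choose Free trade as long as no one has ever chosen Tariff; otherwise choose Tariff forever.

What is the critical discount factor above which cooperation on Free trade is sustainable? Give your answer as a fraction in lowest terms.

17/(1−β) ≥ 25 + 3β/(1−β)
17 ≥ 25 − 22β
β ≥ 8/22 = 4/11.

4/11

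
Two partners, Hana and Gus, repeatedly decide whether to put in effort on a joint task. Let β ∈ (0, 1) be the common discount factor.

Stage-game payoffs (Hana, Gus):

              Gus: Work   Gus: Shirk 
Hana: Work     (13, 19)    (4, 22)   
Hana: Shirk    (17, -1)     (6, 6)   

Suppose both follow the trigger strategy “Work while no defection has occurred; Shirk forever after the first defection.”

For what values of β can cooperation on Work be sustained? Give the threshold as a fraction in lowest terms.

4/11

Hana: cooperation gives 13 each period; deviation gives 17 once then 6 forever.
  13/(1−β) ≥ 17 + 6β/(1−β) ⇒ β ≥ 4/11.
Gus: cooperation gives 19 each period; deviation gives 22 once then 6 forever.
  β ≥ 3/16.
Both must hold, so the binding constraint is Hana's: β ≥ 4/11.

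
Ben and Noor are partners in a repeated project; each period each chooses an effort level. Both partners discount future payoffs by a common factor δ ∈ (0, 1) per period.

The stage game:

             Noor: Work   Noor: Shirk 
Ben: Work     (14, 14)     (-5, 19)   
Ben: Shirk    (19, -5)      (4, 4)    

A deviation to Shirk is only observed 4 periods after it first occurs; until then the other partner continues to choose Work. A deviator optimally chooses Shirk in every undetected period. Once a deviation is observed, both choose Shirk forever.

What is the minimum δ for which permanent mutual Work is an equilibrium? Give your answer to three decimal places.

A deviator earns 19 for 4 periods, then 4 forever; cooperating earns 14 forever. Multiplying the IC by (1−δ):
14 ≥ 19(1−δ^4) + 4δ^4, so 15·δ^4 ≥ 5 and δ^4 ≥ 1/3.
δ ≥ (1/3)^(1/4) ≈ 0.760.

0.760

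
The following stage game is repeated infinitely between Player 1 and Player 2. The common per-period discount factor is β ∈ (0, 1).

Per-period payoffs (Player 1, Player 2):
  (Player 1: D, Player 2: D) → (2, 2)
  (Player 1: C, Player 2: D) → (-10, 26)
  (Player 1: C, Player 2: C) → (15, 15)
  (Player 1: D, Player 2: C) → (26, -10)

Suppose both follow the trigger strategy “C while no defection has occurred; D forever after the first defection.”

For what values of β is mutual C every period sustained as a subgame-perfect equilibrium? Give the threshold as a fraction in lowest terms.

11/24

15/(1−β) ≥ 26 + 2β/(1−β)
15 ≥ 26 − 24β
β ≥ 11/24.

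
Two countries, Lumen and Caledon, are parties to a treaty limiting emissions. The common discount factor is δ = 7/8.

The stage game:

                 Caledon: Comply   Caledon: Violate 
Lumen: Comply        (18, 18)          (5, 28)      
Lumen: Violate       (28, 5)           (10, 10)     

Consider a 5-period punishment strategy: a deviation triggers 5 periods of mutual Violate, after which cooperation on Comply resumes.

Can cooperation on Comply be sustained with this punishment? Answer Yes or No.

Yes

A one-shot deviation gives 28 now, then 10 for 5 periods, then back to 18.
Gain from deviating: (28−18) today; loss: (18−10) in each of the next 5 periods.
No-deviation condition: (18−10)(δ+…+δ^5) ≥ 28−18, i.e. δ+…+δ^5 ≥ 5/4.
At δ = 7/8: δ+…+δ^5 = 3.4096 ≥ 1.2500.
So cooperation is sustainable.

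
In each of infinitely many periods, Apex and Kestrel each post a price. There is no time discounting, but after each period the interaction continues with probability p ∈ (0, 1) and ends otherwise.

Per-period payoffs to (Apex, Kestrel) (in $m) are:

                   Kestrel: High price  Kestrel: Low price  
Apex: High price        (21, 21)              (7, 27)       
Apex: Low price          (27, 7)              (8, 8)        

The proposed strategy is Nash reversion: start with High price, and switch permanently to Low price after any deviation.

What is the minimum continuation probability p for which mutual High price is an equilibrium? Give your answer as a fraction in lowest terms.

6/19

With no time discounting, the continuation probability p plays the role of the discount factor.
Grim-trigger IC: 21/(1−p) ≥ 27 + 8p/(1−p) ⇒ p ≥ (27−21)/(27−8) = 6/19.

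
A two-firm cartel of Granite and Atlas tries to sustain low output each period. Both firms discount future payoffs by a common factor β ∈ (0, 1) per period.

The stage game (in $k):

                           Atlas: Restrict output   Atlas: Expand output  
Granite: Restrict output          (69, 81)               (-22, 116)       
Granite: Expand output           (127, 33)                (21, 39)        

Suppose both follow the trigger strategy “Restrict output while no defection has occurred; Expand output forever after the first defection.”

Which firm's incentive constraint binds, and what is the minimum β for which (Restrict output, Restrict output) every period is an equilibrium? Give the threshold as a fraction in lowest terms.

For Granite: deviation gain 127−69 = 58, per-period punishment loss 69−21 = 48. IC gives β ≥ 58/106 = 29/53.
For Atlas: gain 35, loss 42 per period, so β ≥ 35/77 = 5/11.
The tighter constraint is Granite's, so cooperation needs β ≥ 29/53.

Granite; β ≥ 29/53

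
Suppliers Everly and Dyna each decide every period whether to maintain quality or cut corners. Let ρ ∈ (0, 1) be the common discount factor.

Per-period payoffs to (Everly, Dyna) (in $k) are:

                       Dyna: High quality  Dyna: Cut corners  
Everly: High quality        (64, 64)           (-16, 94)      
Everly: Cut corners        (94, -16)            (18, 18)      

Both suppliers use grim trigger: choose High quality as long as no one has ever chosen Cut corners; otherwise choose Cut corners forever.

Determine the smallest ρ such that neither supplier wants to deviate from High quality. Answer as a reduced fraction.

15/38

64/(1−ρ) ≥ 94 + 18ρ/(1−ρ)
64 ≥ 94 − 76ρ
ρ ≥ 30/76 = 15/38.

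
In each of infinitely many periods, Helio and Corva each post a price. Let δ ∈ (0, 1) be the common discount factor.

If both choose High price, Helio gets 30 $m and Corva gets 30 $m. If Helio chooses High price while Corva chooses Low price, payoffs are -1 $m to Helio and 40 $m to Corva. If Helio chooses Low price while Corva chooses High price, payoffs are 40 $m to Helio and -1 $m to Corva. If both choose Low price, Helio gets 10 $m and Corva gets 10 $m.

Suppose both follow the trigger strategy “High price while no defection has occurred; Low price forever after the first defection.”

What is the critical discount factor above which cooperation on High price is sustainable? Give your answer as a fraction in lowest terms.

One-period gain from deviating is 40 − 30 = 10. The loss is 30 − 10 = 20 in every subsequent period, with present value 20·δ/(1−δ).
Deviation is unprofitable when 20·δ/(1−δ) ≥ 10, i.e. δ/(1−δ) ≥ 1/2.
Equivalently δ ≥ 10/(10+20) = 1/3.

1/3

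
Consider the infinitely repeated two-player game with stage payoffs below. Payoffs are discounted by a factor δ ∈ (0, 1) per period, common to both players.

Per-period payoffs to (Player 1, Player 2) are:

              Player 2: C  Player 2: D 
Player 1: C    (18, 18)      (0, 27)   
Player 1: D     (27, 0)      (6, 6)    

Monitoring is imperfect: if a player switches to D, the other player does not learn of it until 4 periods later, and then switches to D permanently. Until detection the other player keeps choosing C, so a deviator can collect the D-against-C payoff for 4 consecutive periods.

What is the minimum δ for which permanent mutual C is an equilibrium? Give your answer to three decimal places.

0.809

The best deviation is to choose D for all 4 undetected periods, earning 27 each, then 6 forever once detected.
Deviation value: 27(1−δ^4)/(1−δ) + 6δ^4/(1−δ); cooperation value: 18/(1−δ).
IC: 18 ≥ 27(1−δ^4) + 6δ^4 = 27 − 21δ^4.
So δ^4 ≥ 9/21 = 3/7, giving δ ≥ (3/7)^(1/4) ≈ 0.809.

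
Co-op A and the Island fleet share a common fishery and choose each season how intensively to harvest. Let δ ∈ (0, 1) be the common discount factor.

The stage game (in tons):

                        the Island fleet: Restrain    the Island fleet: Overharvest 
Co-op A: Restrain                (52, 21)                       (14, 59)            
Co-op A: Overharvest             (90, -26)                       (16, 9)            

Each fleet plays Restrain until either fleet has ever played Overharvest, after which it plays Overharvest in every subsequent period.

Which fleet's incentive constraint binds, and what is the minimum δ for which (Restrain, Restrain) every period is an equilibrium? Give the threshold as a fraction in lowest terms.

Co-op A: cooperation gives 52 each period; deviation gives 90 once then 16 forever.
  52/(1−δ) ≥ 90 + 16δ/(1−δ) ⇒ δ ≥ 38/74 = 19/37.
the Island fleet: cooperation gives 21 each period; deviation gives 59 once then 9 forever.
  δ ≥ 38/50 = 19/25.
Both must hold, so the binding constraint is the Island fleet's: δ ≥ 19/25.

the Island fleet; δ ≥ 19/25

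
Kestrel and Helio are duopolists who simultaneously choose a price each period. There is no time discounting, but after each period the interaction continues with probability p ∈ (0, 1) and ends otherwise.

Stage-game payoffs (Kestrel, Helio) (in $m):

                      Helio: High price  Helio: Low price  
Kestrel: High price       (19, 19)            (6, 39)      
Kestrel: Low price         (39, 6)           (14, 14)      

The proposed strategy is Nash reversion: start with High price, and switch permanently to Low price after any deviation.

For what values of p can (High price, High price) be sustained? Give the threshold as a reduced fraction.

With no time discounting, the continuation probability p plays the role of the discount factor.
Grim-trigger IC: 19/(1−p) ≥ 39 + 14p/(1−p) ⇒ p ≥ (39−19)/(39−14) = 4/5.

4/5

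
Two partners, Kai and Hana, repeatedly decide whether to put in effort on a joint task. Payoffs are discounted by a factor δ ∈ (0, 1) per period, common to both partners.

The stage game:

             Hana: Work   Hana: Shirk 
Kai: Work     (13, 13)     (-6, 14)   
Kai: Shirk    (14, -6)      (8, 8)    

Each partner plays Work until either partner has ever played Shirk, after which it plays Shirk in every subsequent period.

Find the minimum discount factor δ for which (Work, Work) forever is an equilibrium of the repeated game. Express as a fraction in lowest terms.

Under grim trigger the critical discount factor is (T−C)/(T−P) with T = 14, C = 13, P = 8.
δ* = (14−13)/(14−8) = 1/6.

1/6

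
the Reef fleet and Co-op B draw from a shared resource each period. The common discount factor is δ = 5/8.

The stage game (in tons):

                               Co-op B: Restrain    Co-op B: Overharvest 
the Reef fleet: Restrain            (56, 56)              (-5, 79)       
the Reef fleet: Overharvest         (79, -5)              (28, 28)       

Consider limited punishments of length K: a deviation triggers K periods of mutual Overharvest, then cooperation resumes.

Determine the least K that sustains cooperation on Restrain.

Need Σ_{k=1}^{K} δ^k ≥ (79−56)/(56−28) = 0.8214 at δ = 5/8.
At K = 1 the sum is 0.6250 < 0.8214; at K = 2 it is 1.0156 ≥ 0.8214.
So the minimum punishment length is K = 2.

2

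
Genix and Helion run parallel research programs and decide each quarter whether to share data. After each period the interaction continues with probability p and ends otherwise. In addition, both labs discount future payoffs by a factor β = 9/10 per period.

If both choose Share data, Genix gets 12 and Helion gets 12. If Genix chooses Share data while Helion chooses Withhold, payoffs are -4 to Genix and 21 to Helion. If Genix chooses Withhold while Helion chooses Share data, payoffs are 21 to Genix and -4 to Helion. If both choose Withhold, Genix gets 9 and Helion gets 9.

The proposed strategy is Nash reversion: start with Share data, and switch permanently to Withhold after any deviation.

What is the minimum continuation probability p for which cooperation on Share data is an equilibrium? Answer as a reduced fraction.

Expected continuation weight on next period's payoff is β·p = 9/10·p, which plays the role of the discount factor.
Cooperation requires 9/10·p ≥ (21−12)/(21−9) = 3/4, hence p ≥ 5/6.

5/6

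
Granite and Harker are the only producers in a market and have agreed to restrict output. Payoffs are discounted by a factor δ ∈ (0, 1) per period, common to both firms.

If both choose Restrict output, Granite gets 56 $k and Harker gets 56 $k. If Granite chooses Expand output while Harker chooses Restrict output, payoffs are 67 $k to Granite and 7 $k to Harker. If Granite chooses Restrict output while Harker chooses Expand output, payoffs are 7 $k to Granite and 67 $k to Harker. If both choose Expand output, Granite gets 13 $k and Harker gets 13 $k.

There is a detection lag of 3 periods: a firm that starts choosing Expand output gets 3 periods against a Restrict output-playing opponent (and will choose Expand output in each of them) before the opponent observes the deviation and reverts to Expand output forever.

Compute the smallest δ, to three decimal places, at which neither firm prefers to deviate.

0.588

Deviating for the 3 undetected periods gains 67−56 = 11 per period over cooperation, then loses 56−13 = 43 per period forever once punishment starts.
Gain: 11(1 + δ + … + δ^2); loss: 43·δ^3/(1−δ).
No profitable deviation ⇔ 11(1−δ^3) ≤ 43·δ^3, i.e. δ^3 ≥ 11/(11+43) = 11/54.
Hence δ ≥ (11/54)^(1/3) ≈ 0.588.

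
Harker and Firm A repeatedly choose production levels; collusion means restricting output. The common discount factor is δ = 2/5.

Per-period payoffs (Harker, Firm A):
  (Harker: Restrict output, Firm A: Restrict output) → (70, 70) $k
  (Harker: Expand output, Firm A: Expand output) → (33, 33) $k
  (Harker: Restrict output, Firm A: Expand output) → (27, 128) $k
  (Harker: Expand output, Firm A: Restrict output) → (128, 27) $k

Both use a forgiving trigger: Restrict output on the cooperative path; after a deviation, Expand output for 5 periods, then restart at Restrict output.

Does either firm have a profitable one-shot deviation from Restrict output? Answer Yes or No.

A one-shot deviation gives 128 now, then 33 for 5 periods, then back to 70.
Gain from deviating: (128−70) today; loss: (70−33) in each of the next 5 periods.
No-deviation condition: (70−33)(δ+…+δ^5) ≥ 128−70, i.e. δ+…+δ^5 ≥ 58/37.
At δ = 2/5: δ+…+δ^5 = 0.6598 < 1.5676.
So cooperation is not sustainable.

Yes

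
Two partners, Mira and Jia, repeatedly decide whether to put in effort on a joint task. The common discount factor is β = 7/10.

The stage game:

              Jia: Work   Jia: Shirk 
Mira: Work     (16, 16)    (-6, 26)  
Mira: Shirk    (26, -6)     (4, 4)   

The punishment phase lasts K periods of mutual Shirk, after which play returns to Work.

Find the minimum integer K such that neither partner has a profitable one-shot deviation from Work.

Need Σ_{k=1}^{K} β^k ≥ (26−16)/(16−4) = 0.8333 at β = 7/10.
At K = 1 the sum is 0.7000 < 0.8333; at K = 2 it is 1.1900 ≥ 0.8333.
So the minimum punishment length is K = 2.

2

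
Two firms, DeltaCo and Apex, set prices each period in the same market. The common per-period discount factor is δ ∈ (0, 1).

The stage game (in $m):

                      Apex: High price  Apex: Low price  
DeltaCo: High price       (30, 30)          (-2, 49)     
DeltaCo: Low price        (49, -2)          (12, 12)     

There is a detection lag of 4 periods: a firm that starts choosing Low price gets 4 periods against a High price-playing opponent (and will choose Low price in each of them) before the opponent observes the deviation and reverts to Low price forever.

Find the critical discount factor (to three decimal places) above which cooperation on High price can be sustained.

Deviating for the 4 undetected periods gains 49−30 = 19 per period over cooperation, then loses 30−12 = 18 per period forever once punishment starts.
Gain: 19(1 + δ + … + δ^3); loss: 18·δ^4/(1−δ).
No profitable deviation ⇔ 19(1−δ^4) ≤ 18·δ^4, i.e. δ^4 ≥ 19/(19+18) = 19/37.
Hence δ ≥ (19/37)^(1/4) ≈ 0.847.

0.847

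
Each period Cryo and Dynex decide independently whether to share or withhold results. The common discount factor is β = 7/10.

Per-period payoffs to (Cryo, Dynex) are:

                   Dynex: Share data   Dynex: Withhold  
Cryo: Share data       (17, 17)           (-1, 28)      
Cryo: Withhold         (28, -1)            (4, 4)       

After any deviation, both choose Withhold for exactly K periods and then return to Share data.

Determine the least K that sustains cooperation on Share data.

Need Σ_{k=1}^{K} β^k ≥ (28−17)/(17−4) = 0.8462 at β = 7/10.
At K = 1 the sum is 0.7000 < 0.8462; at K = 2 it is 1.1900 ≥ 0.8462.
So the minimum punishment length is K = 2.

2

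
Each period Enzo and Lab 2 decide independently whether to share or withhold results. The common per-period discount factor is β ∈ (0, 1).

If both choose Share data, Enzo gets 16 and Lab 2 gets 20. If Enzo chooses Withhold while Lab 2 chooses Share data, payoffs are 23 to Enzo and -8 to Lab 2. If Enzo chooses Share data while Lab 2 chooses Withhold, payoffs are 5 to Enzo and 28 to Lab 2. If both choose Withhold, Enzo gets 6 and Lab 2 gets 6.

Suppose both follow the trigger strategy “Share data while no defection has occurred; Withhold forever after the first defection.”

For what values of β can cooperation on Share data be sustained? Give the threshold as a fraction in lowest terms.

For Enzo: deviation gain 23−16 = 7, per-period punishment loss 16−6 = 10. IC gives β ≥ 7/17.
For Lab 2: gain 8, loss 14 per period, so β ≥ 8/22 = 4/11.
The tighter constraint is Enzo's, so cooperation needs β ≥ 7/17.

7/17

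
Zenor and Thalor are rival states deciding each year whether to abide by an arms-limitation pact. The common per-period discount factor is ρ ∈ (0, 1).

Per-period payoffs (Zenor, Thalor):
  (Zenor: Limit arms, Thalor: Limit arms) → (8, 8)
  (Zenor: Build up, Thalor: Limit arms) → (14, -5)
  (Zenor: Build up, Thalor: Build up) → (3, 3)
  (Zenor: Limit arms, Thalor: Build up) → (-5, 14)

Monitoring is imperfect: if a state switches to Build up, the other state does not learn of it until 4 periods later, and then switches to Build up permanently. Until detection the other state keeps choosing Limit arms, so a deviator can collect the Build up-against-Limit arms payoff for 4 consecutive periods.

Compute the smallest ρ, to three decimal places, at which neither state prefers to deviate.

Deviating for the 4 undetected periods gains 14−8 = 6 per period over cooperation, then loses 8−3 = 5 per period forever once punishment starts.
Gain: 6(1 + ρ + … + ρ^3); loss: 5·ρ^4/(1−ρ).
No profitable deviation ⇔ 6(1−ρ^4) ≤ 5·ρ^4, i.e. ρ^4 ≥ 6/(6+5) = 6/11.
Hence ρ ≥ (6/11)^(1/4) ≈ 0.859.

0.859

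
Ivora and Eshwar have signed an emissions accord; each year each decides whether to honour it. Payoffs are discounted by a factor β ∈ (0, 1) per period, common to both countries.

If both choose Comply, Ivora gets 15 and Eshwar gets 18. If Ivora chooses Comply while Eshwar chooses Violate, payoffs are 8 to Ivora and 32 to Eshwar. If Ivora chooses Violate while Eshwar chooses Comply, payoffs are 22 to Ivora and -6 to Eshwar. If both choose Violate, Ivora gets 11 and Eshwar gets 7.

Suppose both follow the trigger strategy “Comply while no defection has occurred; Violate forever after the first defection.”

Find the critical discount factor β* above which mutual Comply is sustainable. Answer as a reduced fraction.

Ivora's threshold: (22−15)/(22−11) = 7/11.
Eshwar's threshold: (32−18)/(32−7) = 14/25.
7/11 > 14/25, so Ivora binds and β* = 7/11.

7/11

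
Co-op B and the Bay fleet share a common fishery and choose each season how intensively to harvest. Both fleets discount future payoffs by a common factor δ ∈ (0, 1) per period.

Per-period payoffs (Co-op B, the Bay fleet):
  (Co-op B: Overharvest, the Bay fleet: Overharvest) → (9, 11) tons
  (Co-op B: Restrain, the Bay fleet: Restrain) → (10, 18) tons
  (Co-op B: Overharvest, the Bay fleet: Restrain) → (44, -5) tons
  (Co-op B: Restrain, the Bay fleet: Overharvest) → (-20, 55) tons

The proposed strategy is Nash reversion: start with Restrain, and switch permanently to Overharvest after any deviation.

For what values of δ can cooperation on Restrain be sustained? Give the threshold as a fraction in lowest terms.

Co-op B: cooperation gives 10 each period; deviation gives 44 once then 9 forever.
  10/(1−δ) ≥ 44 + 9δ/(1−δ) ⇒ δ ≥ 34/35.
the Bay fleet: cooperation gives 18 each period; deviation gives 55 once then 11 forever.
  δ ≥ 37/44.
Both must hold, so the binding constraint is Co-op B's: δ ≥ 34/35.

34/35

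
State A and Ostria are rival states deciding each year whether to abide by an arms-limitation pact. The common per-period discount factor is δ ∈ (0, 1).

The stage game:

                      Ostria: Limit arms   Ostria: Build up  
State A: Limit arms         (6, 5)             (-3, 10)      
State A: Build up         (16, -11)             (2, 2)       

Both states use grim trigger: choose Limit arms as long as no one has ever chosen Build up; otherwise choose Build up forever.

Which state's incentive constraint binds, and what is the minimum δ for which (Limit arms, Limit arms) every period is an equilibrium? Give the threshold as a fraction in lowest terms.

State A; δ ≥ 5/7

State A's threshold: (16−6)/(16−2) = 5/7.
Ostria's threshold: (10−5)/(10−2) = 5/8.
5/7 > 5/8, so State A binds and δ* = 5/7.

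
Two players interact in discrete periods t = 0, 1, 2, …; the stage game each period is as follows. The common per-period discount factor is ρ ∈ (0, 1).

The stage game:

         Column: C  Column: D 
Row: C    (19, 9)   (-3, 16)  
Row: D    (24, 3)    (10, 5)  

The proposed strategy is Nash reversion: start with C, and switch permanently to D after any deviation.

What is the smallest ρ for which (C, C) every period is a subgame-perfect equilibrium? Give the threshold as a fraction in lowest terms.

7/11

Row: cooperation gives 19 each period; deviation gives 24 once then 10 forever.
  19/(1−ρ) ≥ 24 + 10ρ/(1−ρ) ⇒ ρ ≥ 5/14.
Column: cooperation gives 9 each period; deviation gives 16 once then 5 forever.
  ρ ≥ 7/11.
Both must hold, so the binding constraint is Column's: ρ ≥ 7/11.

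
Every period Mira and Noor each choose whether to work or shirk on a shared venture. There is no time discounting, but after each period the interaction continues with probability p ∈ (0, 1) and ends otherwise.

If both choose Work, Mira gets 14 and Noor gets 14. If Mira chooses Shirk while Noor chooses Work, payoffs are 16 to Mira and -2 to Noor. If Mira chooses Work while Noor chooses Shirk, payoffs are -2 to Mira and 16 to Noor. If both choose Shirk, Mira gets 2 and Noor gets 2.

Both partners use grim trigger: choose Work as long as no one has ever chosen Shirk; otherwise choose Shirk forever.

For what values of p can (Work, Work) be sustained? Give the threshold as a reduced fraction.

With no time discounting, the continuation probability p plays the role of the discount factor.
Grim-trigger IC: 14/(1−p) ≥ 16 + 2p/(1−p) ⇒ p ≥ (16−14)/(16−2) = 1/7.

1/7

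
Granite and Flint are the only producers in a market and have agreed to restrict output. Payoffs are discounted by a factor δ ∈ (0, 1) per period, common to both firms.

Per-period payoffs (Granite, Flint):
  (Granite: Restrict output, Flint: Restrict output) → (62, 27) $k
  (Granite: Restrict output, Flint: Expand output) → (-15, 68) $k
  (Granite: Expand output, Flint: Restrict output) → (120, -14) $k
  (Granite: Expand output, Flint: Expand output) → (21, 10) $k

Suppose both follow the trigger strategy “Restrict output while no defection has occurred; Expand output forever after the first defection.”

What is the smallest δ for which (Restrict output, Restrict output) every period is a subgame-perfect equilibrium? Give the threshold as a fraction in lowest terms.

41/58

Granite's threshold: (120−62)/(120−21) = 58/99.
Flint's threshold: (68−27)/(68−10) = 41/58.
58/99 < 41/58, so Flint binds and δ* = 41/58.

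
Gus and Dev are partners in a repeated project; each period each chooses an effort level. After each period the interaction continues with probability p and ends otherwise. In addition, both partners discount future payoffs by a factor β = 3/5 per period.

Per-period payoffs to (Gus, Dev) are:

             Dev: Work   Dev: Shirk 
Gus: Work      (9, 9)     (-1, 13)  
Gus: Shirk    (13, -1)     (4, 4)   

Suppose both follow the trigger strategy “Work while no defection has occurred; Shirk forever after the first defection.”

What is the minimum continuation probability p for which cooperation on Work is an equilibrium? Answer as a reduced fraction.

20/27

With continuation probability p and discount β, the effective per-period discount factor is βp.
Grim-trigger IC: βp ≥ (13−9)/(13−4) = 4/9.
So p ≥ (4/9)/(3/5) = 20/27.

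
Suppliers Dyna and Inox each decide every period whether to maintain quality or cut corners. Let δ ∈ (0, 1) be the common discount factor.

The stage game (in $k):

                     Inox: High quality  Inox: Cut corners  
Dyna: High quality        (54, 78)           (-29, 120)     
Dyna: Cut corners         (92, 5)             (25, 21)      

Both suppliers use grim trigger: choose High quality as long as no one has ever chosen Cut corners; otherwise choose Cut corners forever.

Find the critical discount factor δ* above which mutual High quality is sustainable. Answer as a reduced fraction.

38/67

Dyna's threshold: (92−54)/(92−25) = 38/67.
Inox's threshold: (120−78)/(120−21) = 14/33.
38/67 > 14/33, so Dyna binds and δ* = 38/67.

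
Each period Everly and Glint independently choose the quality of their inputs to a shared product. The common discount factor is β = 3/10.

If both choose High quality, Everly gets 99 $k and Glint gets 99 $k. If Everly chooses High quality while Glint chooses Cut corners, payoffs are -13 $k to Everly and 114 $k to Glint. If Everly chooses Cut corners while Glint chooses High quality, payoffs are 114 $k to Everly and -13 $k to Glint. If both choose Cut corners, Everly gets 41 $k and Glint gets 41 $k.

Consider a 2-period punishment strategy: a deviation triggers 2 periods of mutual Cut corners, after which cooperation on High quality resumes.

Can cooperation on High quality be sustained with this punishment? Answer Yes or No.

Yes

IC: β+…+β^2 ≥ (114−99)/(99−41) = 15/58.
At β = 3/10: partial sum = 0.3900 ≥ 0.2586. Cooperation sustainable.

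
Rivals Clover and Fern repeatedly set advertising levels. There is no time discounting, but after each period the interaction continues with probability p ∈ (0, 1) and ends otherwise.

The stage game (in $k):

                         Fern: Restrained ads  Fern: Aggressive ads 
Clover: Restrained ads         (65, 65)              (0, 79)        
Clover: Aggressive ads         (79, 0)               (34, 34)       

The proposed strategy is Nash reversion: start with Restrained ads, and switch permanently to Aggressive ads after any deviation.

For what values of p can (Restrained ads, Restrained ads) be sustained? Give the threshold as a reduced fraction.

14/45

Expected cooperation value is 65 + p·65 + p²·65 + … = 65/(1−p); deviation gives 79 + p·34/(1−p).
65 ≥ 79(1−p) + 34p ⇒ 45p ≥ 14 ⇒ p ≥ 14/45.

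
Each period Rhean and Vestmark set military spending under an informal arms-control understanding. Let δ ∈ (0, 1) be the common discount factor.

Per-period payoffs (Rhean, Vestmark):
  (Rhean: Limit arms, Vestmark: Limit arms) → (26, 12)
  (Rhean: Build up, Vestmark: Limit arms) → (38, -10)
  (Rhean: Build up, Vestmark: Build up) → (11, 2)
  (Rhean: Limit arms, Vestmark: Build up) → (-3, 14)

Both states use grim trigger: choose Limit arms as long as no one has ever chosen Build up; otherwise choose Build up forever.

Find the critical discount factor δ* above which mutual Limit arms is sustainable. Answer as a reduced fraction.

4/9

Rhean: cooperation gives 26 each period; deviation gives 38 once then 11 forever.
  26/(1−δ) ≥ 38 + 11δ/(1−δ) ⇒ δ ≥ 12/27 = 4/9.
Vestmark: cooperation gives 12 each period; deviation gives 14 once then 2 forever.
  δ ≥ 2/12 = 1/6.
Both must hold, so the binding constraint is Rhean's: δ ≥ 4/9.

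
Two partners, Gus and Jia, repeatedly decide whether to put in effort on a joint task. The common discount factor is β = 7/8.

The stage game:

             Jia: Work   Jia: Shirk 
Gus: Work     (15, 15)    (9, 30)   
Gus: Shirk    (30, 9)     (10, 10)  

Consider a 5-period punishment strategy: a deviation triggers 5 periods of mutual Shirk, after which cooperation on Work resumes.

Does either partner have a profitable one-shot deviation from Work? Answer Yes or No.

Comparing payoff streams over the 6 periods until play realigns: cooperate → 15(1+β+…+β^5); deviate → 30 + 10(β+…+β^5).
Cooperation is sustained iff (15−10)(β+…+β^5) ≥ 30−15.
β+…+β^5 = 7/8·(1−(7/8)^5)/(1−7/8) = 3.4096, and (30−15)/(15−10) = 3.0000.
3.4096 ≥ 3.0000, so cooperation is sustainable.

No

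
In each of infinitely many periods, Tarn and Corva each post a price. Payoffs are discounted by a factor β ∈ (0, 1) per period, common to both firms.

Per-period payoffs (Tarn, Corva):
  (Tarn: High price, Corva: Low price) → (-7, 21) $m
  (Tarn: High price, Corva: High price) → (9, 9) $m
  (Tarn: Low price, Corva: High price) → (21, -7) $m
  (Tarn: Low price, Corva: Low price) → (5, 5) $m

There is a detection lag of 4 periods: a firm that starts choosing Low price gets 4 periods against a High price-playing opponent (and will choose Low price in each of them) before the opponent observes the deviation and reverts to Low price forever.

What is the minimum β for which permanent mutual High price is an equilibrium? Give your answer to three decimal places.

0.931

A deviator earns 21 for 4 periods, then 5 forever; cooperating earns 9 forever. Multiplying the IC by (1−β):
9 ≥ 21(1−β^4) + 5β^4, so 16·β^4 ≥ 12 and β^4 ≥ 3/4.
β ≥ (3/4)^(1/4) ≈ 0.931.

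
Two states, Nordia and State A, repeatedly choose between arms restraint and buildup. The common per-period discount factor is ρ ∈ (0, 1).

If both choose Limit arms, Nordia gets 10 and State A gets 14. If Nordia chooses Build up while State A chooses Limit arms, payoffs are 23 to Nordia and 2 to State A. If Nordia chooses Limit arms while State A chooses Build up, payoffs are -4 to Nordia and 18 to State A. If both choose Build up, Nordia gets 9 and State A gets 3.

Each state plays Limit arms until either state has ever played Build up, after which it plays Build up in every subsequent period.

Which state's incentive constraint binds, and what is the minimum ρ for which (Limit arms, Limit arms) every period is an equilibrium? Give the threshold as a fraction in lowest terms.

Nordia; ρ ≥ 13/14

Nordia: cooperation gives 10 each period; deviation gives 23 once then 9 forever.
  10/(1−ρ) ≥ 23 + 9ρ/(1−ρ) ⇒ ρ ≥ 13/14.
State A: cooperation gives 14 each period; deviation gives 18 once then 3 forever.
  ρ ≥ 4/15.
Both must hold, so the binding constraint is Nordia's: ρ ≥ 13/14.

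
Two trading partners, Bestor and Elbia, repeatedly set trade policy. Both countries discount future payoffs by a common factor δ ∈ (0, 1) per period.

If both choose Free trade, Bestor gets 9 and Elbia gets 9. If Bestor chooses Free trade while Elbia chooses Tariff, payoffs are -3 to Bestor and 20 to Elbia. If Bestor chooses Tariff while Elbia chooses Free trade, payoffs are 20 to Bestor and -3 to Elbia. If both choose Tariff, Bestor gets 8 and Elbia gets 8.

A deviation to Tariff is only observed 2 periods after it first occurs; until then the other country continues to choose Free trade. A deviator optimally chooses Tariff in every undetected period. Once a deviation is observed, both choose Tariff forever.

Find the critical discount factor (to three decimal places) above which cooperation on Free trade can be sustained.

0.957

Deviating for the 2 undetected periods gains 20−9 = 11 per period over cooperation, then loses 9−8 = 1 per period forever once punishment starts.
Gain: 11(1 + δ + … + δ^1); loss: 1·δ^2/(1−δ).
No profitable deviation ⇔ 11(1−δ^2) ≤ 1·δ^2, i.e. δ^2 ≥ 11/(11+1) = 11/12.
Hence δ ≥ (11/12)^(1/2) ≈ 0.957.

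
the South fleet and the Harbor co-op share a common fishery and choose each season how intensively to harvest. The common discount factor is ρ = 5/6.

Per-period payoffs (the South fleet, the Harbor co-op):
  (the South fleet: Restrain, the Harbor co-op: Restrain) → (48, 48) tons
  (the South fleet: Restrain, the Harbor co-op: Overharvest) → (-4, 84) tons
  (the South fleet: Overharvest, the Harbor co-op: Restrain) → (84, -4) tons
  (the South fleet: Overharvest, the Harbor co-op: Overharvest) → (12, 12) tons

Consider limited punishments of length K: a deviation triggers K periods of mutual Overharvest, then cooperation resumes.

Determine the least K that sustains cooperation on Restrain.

2

IC: ρ(1−ρ^K)/(1−ρ) ≥ (84−48)/(48−12) = 1.
With ρ = 5/6: need 1 − ρ^K ≥ 1·(1−5/6)/(5/6), i.e. ρ^K ≤ 0.8000.
Since (5/6)^1 = 0.8333 and (5/6)^2 = 0.6944, the smallest such K is 2.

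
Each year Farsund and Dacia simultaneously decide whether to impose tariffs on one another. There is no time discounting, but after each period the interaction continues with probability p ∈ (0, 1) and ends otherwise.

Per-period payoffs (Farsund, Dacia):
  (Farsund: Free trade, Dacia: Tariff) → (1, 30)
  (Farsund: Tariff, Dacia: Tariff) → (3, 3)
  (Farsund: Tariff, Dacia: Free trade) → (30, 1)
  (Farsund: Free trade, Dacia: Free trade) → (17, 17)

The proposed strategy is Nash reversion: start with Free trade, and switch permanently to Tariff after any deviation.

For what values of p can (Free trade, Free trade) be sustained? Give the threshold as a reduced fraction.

With no time discounting, the continuation probability p plays the role of the discount factor.
Grim-trigger IC: 17/(1−p) ≥ 30 + 3p/(1−p) ⇒ p ≥ (30−17)/(30−3) = 13/27.

13/27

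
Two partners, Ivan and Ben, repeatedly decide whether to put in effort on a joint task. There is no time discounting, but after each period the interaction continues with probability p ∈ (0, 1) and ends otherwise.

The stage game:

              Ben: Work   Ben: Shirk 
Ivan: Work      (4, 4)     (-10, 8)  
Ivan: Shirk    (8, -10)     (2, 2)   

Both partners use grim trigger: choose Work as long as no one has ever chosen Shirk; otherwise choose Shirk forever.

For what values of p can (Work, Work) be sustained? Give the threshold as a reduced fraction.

With no time discounting, the continuation probability p plays the role of the discount factor.
Grim-trigger IC: 4/(1−p) ≥ 8 + 2p/(1−p) ⇒ p ≥ (8−4)/(8−2) = 2/3.

2/3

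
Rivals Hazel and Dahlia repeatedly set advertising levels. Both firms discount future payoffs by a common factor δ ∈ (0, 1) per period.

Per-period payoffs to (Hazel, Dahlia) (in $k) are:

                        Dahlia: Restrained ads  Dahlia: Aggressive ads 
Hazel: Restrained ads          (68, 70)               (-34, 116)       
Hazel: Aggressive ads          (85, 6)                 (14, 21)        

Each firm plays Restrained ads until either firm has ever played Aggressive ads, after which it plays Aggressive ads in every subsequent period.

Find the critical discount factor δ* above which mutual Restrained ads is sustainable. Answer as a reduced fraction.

For Hazel: deviation gain 85−68 = 17, per-period punishment loss 68−14 = 54. IC gives δ ≥ 17/71.
For Dahlia: gain 46, loss 49 per period, so δ ≥ 46/95.
The tighter constraint is Dahlia's, so cooperation needs δ ≥ 46/95.

46/95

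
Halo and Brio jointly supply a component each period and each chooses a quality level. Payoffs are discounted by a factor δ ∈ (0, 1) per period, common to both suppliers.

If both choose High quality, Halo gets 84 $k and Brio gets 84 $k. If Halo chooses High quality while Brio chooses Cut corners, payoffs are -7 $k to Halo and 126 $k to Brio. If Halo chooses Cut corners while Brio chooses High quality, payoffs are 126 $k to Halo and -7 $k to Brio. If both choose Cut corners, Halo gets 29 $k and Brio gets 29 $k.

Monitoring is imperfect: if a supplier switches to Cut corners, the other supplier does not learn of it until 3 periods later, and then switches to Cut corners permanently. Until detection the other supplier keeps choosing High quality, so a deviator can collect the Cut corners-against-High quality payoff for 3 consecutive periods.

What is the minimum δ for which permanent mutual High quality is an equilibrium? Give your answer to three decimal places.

The best deviation is to choose Cut corners for all 3 undetected periods, earning 126 each, then 29 forever once detected.
Deviation value: 126(1−δ^3)/(1−δ) + 29δ^3/(1−δ); cooperation value: 84/(1−δ).
IC: 84 ≥ 126(1−δ^3) + 29δ^3 = 126 − 97δ^3.
So δ^3 ≥ 42/97, giving δ ≥ (42/97)^(1/3) ≈ 0.757.

0.757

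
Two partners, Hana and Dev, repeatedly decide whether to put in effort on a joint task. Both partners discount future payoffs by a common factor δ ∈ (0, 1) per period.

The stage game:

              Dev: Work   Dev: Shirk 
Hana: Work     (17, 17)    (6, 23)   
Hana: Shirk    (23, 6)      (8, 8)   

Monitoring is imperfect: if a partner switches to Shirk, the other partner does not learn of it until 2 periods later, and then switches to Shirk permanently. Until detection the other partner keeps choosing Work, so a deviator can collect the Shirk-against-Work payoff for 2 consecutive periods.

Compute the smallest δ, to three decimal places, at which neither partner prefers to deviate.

A deviator earns 23 for 2 periods, then 8 forever; cooperating earns 17 forever. Multiplying the IC by (1−δ):
17 ≥ 23(1−δ^2) + 8δ^2, so 15·δ^2 ≥ 6 and δ^2 ≥ 2/5.
δ ≥ (2/5)^(1/2) ≈ 0.632.

0.632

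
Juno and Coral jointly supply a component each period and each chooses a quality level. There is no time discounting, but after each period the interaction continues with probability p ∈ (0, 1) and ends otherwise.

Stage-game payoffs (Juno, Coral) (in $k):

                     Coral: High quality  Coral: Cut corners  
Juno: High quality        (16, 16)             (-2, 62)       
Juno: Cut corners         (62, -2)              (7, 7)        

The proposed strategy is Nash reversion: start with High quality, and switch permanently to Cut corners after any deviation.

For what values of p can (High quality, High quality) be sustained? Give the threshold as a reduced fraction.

Expected cooperation value is 16 + p·16 + p²·16 + … = 16/(1−p); deviation gives 62 + p·7/(1−p).
16 ≥ 62(1−p) + 7p ⇒ 55p ≥ 46 ⇒ p ≥ 46/55.

46/55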